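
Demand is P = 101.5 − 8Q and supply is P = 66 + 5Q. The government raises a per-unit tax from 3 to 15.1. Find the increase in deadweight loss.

8.42

Competitive equilibrium: 101.5 − 8Q = 66 + 5Q → Q* = 2.7308, P* = 79.6538.
For a per-unit tax t: ΔQ = t/13, so DWL = ½·t·(t/13) = t²/26.
At t = 3: DWL = 0.346. At t = 15.1: DWL = 8.77.
Increase = 8.77 − 0.346 = 8.42.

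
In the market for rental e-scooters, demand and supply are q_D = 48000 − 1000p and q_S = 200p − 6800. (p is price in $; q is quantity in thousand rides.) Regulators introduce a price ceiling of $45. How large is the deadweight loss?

In inverse form: demand p = 48 − 0.001q, supply p = 34 + 0.005q.
Competitive equilibrium: 48 − 0.001q = 34 + 0.005q → q* = 2333.3333, p* = 45.6667.
At the ceiling p = 45, quantity supplied = (45 − 34)/0.005 = 2200.
Willingness to pay at q' = 2200: 48 − 0.001·2200 = 45.8.
Δq = 2333.3333 − 2200 = 133.3333; wedge = 45.8 − 45 = 0.8.
DWL = ½ × 133.3333 × 0.8 = $53.33 thousand.

$53.33 thousand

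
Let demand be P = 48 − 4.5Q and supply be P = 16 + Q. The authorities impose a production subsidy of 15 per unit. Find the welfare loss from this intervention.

20.45

Competitive equilibrium: 48 − 4.5Q = 16 + Q → Q* = 5.8182, P* = 21.8182.
The subsidy lowers effective supply by 15: P = 1 + Q.
New quantity: 48 − 4.5Q = 1 + Q → Q' = 8.5455.
Overproduction ΔQ = 8.5455 − 5.8182 = 2.7273; wedge = subsidy = 15.
Welfare loss = ½ × 2.7273 × 15 = 20.45.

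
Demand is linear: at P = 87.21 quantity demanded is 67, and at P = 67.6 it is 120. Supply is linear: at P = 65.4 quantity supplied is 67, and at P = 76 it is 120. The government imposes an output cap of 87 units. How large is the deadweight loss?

95.06

Demand slope = (67.6 − 87.21)/(120 − 67) = −0.37, so P = 112 − 0.37Q.
Supply slope = (76 − 65.4)/(120 − 67) = 0.2, so P = 52 + 0.2Q.
Competitive equilibrium: 112 − 0.37Q = 52 + 0.2Q → Q* = 105.2632, P* = 73.0526.
At Q = 87: demand price = 112 − 0.37·87 = 79.81; supply price = 52 + 0.2·87 = 69.4.
ΔQ = 105.2632 − 87 = 18.2632; wedge = 79.81 − 69.4 = 10.41.
DWL = ½ × 18.2632 × 10.41 = 95.06.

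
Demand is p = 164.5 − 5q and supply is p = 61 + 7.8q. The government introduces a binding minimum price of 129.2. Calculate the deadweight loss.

6.74

Competitive equilibrium: 164.5 − 5q = 61 + 7.8q → q* = 8.0859, p* = 124.0703.
At the floor p = 129.2, quantity demanded = (164.5 − 129.2)/5 = 7.06.
Sellers' marginal cost at q' = 7.06: 61 + 7.8·7.06 = 116.068.
Δq = 8.0859 − 7.06 = 1.0259; wedge = 129.2 − 116.068 = 13.132.
DWL = ½ × 1.0259 × 13.132 = 6.74.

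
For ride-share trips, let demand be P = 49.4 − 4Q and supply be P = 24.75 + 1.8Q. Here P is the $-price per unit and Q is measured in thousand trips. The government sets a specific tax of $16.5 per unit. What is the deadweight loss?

Competitive equilibrium: 49.4 − 4Q = 24.75 + 1.8Q → Q* = 4.25, P* = 32.4.
With the tax, the buyer price exceeds the seller price by 16.5: (49.4 − 4Q) − (24.75 + 1.8Q) = 16.5 → Q' = 1.4052.
ΔQ = 4.25 − 1.4052 = 2.8448; the wedge equals the tax, 16.5.
Deadweight loss = ½ × 2.8448 × 16.5 = $23.47 thousand.

$23.47 thousand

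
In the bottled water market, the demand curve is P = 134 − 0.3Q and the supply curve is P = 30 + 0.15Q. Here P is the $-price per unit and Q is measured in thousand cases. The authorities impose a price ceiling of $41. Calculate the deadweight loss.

$5601.11 thousand

Competitive equilibrium: 134 − 0.3Q = 30 + 0.15Q → Q* = 231.1111, P* = 64.6667.
At the ceiling P = 41, quantity supplied = (41 − 30)/0.15 = 73.3333.
Willingness to pay at Q' = 73.3333: 134 − 0.3·73.3333 = 112.
ΔQ = 231.1111 − 73.3333 = 157.7778; wedge = 112 − 41 = 71.
The triangle = ½ × 157.7778 × 71 = $5601.11 thousand.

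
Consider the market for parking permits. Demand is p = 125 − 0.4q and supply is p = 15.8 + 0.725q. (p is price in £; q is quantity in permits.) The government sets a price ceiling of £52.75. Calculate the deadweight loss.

£1195.49

Competitive equilibrium: 125 − 0.4q = 15.8 + 0.725q → q* = 97.0667, p* = 86.1733.
At the ceiling p = 52.75, quantity supplied = (52.75 − 15.8)/0.725 = 50.9655.
Willingness to pay at q' = 50.9655: 125 − 0.4·50.9655 = 104.6138.
Δq = 97.0667 − 50.9655 = 46.1012; wedge = 104.6138 − 52.75 = 51.8638.
DWL = ½ × 46.1012 × 51.8638 = £1195.49.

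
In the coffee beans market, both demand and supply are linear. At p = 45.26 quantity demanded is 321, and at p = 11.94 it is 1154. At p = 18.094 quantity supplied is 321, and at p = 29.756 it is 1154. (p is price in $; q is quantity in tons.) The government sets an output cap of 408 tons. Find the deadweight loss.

$4674.18

Demand slope = (11.94 − 45.26)/(1154 − 321) = −0.04, so p = 58.1 − 0.04q.
Supply slope = (29.756 − 18.094)/(1154 − 321) = 0.014, so p = 13.6 + 0.014q.
Competitive equilibrium: 58.1 − 0.04q = 13.6 + 0.014q → q* = 824.0741, p* = 25.137.
At q = 408: demand price = 58.1 − 0.04·408 = 41.78; supply price = 13.6 + 0.014·408 = 19.312.
Δq = 824.0741 − 408 = 416.0741; wedge = 41.78 − 19.312 = 22.468.
Deadweight loss = ½ × 416.0741 × 22.468 = $4674.18.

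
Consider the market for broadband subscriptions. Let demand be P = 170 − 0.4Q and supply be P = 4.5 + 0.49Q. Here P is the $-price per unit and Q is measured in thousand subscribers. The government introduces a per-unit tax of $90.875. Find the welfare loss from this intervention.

$4639.48 thousand

Competitive equilibrium: 170 − 0.4Q = 4.5 + 0.49Q → Q* = 185.9551, P* = 95.618.
With the tax, the buyer price exceeds the seller price by 90.875: (170 − 0.4Q) − (4.5 + 0.49Q) = 90.875 → Q' = 83.8483.
ΔQ = 185.9551 − 83.8483 = 102.1068; the wedge equals the tax, 90.875.
Deadweight loss = ½ × 102.1068 × 90.875 = $4639.48 thousand.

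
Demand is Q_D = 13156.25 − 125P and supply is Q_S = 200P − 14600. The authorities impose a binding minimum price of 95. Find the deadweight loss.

In inverse form: demand P = 105.25 − 0.008Q, supply P = 73 + 0.005Q.
Competitive equilibrium: 105.25 − 0.008Q = 73 + 0.005Q → Q* = 2480.76923, P* = 85.40385.
At the floor P = 95, quantity demanded = (105.25 − 95)/0.008 = 1281.25.
Sellers' marginal cost at Q' = 1281.25: 73 + 0.005·1281.25 = 79.40625.
ΔQ = 2480.76923 − 1281.25 = 1199.51923; wedge = 95 − 79.40625 = 15.59375.
Deadweight loss = ½ × 1199.51923 × 15.59375 = 9352.50.

9352.50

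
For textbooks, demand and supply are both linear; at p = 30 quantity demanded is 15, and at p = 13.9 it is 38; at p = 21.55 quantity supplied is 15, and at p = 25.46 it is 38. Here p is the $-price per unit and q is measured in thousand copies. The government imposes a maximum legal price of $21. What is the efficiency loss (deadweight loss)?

$72.93 thousand

Demand slope = (13.9 − 30)/(38 − 15) = −0.7, so p = 40.5 − 0.7q.
Supply slope = (25.46 − 21.55)/(38 − 15) = 0.17, so p = 19 + 0.17q.
Competitive equilibrium: 40.5 − 0.7q = 19 + 0.17q → q* = 24.7126, p* = 23.2011.
At the ceiling p = 21, quantity supplied = (21 − 19)/0.17 = 11.7647.
Willingness to pay at q' = 11.7647: 40.5 − 0.7·11.7647 = 32.2647.
Δq = 24.7126 − 11.7647 = 12.9479; wedge = 32.2647 − 21 = 11.2647.
The triangle = ½ × 12.9479 × 11.2647 = $72.93 thousand.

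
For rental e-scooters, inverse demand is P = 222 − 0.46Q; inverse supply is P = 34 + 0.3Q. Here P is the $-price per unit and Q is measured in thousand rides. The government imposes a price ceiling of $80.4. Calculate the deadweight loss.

$3265.57 thousand

Competitive equilibrium: 222 − 0.46Q = 34 + 0.3Q → Q* = 247.3684, P* = 108.2105.
At the ceiling P = 80.4, quantity supplied = (80.4 − 34)/0.3 = 154.6667.
Willingness to pay at Q' = 154.6667: 222 − 0.46·154.6667 = 150.8533.
ΔQ = 247.3684 − 154.6667 = 92.7017; wedge = 150.8533 − 80.4 = 70.4533.
Welfare loss = ½ × 92.7017 × 70.4533 = $3265.57 thousand.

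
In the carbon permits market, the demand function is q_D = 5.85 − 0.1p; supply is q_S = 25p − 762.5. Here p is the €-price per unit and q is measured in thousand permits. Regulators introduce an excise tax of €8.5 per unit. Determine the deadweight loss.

€3.60 thousand

In inverse form: demand p = 58.5 − 10q, supply p = 30.5 + 0.04q.
Competitive equilibrium: 58.5 − 10q = 30.5 + 0.04q → q* = 2.7888, p* = 30.6116.
With the tax, the buyer price exceeds the seller price by 8.5: (58.5 − 10q) − (30.5 + 0.04q) = 8.5 → q' = 1.9422.
Δq = 2.7888 − 1.9422 = 0.8466; the wedge equals the tax, 8.5.
Deadweight loss = ½ × 0.8466 × 8.5 = €3.60 thousand.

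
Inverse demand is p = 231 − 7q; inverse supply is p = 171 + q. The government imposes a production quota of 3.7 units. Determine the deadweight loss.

Competitive equilibrium: 231 − 7q = 171 + q → q* = 7.5, p* = 178.5.
At q = 3.7: demand price = 231 − 7·3.7 = 205.1; supply price = 171 + 1·3.7 = 174.7.
Δq = 7.5 − 3.7 = 3.8; wedge = 205.1 − 174.7 = 30.4.
DWL = ½ × 3.8 × 30.4 = 57.76.

57.76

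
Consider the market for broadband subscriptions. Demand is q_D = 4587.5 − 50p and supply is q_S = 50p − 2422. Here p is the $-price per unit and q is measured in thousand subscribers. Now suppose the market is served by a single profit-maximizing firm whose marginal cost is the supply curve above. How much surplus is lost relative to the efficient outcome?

$2605.22 thousand

In inverse form: demand p = 91.75 − 0.02q, supply p = 48.44 + 0.02q.
Competitive equilibrium: 91.75 − 0.02q = 48.44 + 0.02q → q* = 1082.75, p* = 70.095.
Marginal revenue: MR = 91.75 − 0.04q. Set MR = MC: 91.75 − 0.04q = 48.44 + 0.02q → q_m = 721.83333.
Price p_m = 91.75 − 0.02·721.83333 = 77.31333; MC(q_m) = 48.44 + 0.02·721.83333 = 62.87667.
Competitive q* = 1082.75, so Δq = 360.91667; wedge = 77.31333 − 62.87667 = 14.43666.
DWL = ½ × 360.91667 × 14.43666 = $2605.22 thousand.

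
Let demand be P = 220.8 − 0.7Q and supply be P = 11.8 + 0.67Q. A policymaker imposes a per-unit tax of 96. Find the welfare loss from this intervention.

Competitive equilibrium: 220.8 − 0.7Q = 11.8 + 0.67Q → Q* = 152.5547, P* = 114.0117.
With the tax, the buyer price exceeds the seller price by 96: (220.8 − 0.7Q) − (11.8 + 0.67Q) = 96 → Q' = 82.4818.
ΔQ = 152.5547 − 82.4818 = 70.0729; the wedge equals the tax, 96.
DWL = ½ × 70.0729 × 96 = 3363.50.

3363.50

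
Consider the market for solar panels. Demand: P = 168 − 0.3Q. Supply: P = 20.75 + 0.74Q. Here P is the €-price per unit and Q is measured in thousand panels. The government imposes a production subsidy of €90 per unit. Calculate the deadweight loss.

€3894.23 thousand

Competitive equilibrium: 168 − 0.3Q = 20.75 + 0.74Q → Q* = 141.5865, P* = 125.524.
The subsidy lowers effective supply by 90: P = 0.74Q − 69.25.
New quantity: 168 − 0.3Q = 0.74Q − 69.25 → Q' = 228.125.
Overproduction ΔQ = 228.125 − 141.5865 = 86.5385; wedge = subsidy = 90.
DWL = ½ × 86.5385 × 90 = €3894.23 thousand.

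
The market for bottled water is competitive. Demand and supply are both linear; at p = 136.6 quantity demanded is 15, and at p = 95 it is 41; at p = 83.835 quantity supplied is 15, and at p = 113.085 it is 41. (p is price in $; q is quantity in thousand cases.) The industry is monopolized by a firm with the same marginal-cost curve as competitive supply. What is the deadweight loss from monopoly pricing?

$220.19 thousand

Demand slope = (95 − 136.6)/(41 − 15) = −1.6, so p = 160.6 − 1.6q.
Supply slope = (113.085 − 83.835)/(41 − 15) = 1.125, so p = 66.96 + 1.125q.
Competitive equilibrium: 160.6 − 1.6q = 66.96 + 1.125q → q* = 34.3633, p* = 105.6187.
Marginal revenue: MR = 160.6 − 3.2q. Set MR = MC: 160.6 − 3.2q = 66.96 + 1.125q → q_m = 21.6509.
Price p_m = 160.6 − 1.6·21.6509 = 125.9586; MC(q_m) = 66.96 + 1.125·21.6509 = 91.3173.
Competitive q* = 34.3633, so Δq = 12.7124; wedge = 125.9586 − 91.3173 = 34.6413.
Welfare loss = ½ × 12.7124 × 34.6413 = $220.19 thousand.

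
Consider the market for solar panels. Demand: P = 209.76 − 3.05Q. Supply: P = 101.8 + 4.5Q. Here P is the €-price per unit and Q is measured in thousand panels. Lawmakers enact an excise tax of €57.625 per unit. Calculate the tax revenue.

€384.18 thousand

Competitive equilibrium: 209.76 − 3.05Q = 101.8 + 4.5Q → Q* = 14.2993, P* = 166.147.
With the tax, the buyer price exceeds the seller price by 57.625: (209.76 − 3.05Q) − (101.8 + 4.5Q) = 57.625 → Q' = 6.6669.
Tax revenue = 57.625 × 6.6669 = €384.18 thousand.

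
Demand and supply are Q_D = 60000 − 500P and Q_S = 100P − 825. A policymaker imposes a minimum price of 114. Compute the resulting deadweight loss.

239085.94

In inverse form: demand P = 120 − 0.002Q, supply P = 8.25 + 0.01Q.
Competitive equilibrium: 120 − 0.002Q = 8.25 + 0.01Q → Q* = 9312.5, P* = 101.375.
At the floor P = 114, quantity demanded = (120 − 114)/0.002 = 3000.
Sellers' marginal cost at Q' = 3000: 8.25 + 0.01·3000 = 38.25.
ΔQ = 9312.5 − 3000 = 6312.5; wedge = 114 − 38.25 = 75.75.
Deadweight loss = ½ × 6312.5 × 75.75 = 239085.94.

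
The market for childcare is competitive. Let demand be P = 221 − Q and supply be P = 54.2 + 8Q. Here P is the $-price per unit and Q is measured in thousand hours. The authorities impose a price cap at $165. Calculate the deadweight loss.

Competitive equilibrium: 221 − Q = 54.2 + 8Q → Q* = 18.5333, P* = 202.4667.
At the ceiling P = 165, quantity supplied = (165 − 54.2)/8 = 13.85.
Willingness to pay at Q' = 13.85: 221 − 1·13.85 = 207.15.
ΔQ = 18.5333 − 13.85 = 4.6833; wedge = 207.15 − 165 = 42.15.
The triangle = ½ × 4.6833 × 42.15 = $98.70 thousand.

$98.70 thousand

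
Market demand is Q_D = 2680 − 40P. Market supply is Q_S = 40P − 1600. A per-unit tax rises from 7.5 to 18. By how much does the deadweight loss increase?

In inverse form: demand P = 67 − 0.025Q, supply P = 40 + 0.025Q.
Competitive equilibrium: 67 − 0.025Q = 40 + 0.025Q → Q* = 540, P* = 53.5.
For a per-unit tax t: ΔQ = t/0.05, so DWL = ½·t·(t/0.05) = t²/0.1.
At t = 7.5: DWL = 562.5. At t = 18: DWL = 3240.
Increase = 3240 − 562.5 = 2677.50.

2677.50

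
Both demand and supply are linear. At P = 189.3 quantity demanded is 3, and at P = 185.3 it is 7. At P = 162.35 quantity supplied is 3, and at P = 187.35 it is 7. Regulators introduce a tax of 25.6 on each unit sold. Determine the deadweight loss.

Demand slope = (185.3 − 189.3)/(7 − 3) = −1, so P = 192.3 − Q.
Supply slope = (187.35 − 162.35)/(7 − 3) = 6.25, so P = 143.6 + 6.25Q.
Competitive equilibrium: 192.3 − Q = 143.6 + 6.25Q → Q* = 6.7172, P* = 185.5828.
With the tax, the buyer price exceeds the seller price by 25.6: (192.3 − Q) − (143.6 + 6.25Q) = 25.6 → Q' = 3.1862.
ΔQ = 6.7172 − 3.1862 = 3.531; the wedge equals the tax, 25.6.
DWL = ½ × 3.531 × 25.6 = 45.20.

45.20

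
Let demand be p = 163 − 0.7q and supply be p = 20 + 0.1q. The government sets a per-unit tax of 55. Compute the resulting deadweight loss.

1890.625

Competitive equilibrium: 163 − 0.7q = 20 + 0.1q → q* = 178.75, p* = 37.875.
With the tax, the buyer price exceeds the seller price by 55: (163 − 0.7q) − (20 + 0.1q) = 55 → q' = 110.
Δq = 178.75 − 110 = 68.75; the wedge equals the tax, 55.
Deadweight loss = ½ × 68.75 × 55 = 1890.625.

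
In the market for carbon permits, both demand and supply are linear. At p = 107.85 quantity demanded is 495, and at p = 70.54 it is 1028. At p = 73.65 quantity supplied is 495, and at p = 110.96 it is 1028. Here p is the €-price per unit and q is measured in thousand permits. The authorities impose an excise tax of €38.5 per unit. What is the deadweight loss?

€5293.75 thousand

Demand slope = (70.54 − 107.85)/(1028 − 495) = −0.07, so p = 142.5 − 0.07q.
Supply slope = (110.96 − 73.65)/(1028 − 495) = 0.07, so p = 39 + 0.07q.
Competitive equilibrium: 142.5 − 0.07q = 39 + 0.07q → q* = 739.2857, p* = 90.75.
With the tax, the buyer price exceeds the seller price by 38.5: (142.5 − 0.07q) − (39 + 0.07q) = 38.5 → q' = 464.2857.
Δq = 739.2857 − 464.2857 = 275; the wedge equals the tax, 38.5.
Deadweight loss = ½ × 275 × 38.5 = €5293.75 thousand.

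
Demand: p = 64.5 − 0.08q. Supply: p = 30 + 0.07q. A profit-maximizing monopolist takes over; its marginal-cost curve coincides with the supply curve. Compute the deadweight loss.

Competitive equilibrium: 64.5 − 0.08q = 30 + 0.07q → q* = 230, p* = 46.1.
Marginal revenue: MR = 64.5 − 0.16q. Set MR = MC: 64.5 − 0.16q = 30 + 0.07q → q_m = 150.
Price p_m = 64.5 − 0.08·150 = 52.5; MC(q_m) = 30 + 0.07·150 = 40.5.
Competitive q* = 230, so Δq = 80; wedge = 52.5 − 40.5 = 12.
Deadweight loss = ½ × 80 × 12 = 480.

480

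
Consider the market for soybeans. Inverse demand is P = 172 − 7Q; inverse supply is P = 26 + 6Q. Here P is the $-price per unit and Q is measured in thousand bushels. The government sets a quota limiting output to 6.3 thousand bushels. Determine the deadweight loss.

$158.03 thousand

Competitive equilibrium: 172 − 7Q = 26 + 6Q → Q* = 11.2308, P* = 93.3846.
At Q = 6.3: demand price = 172 − 7·6.3 = 127.9; supply price = 26 + 6·6.3 = 63.8.
ΔQ = 11.2308 − 6.3 = 4.9308; wedge = 127.9 − 63.8 = 64.1.
The triangle = ½ × 4.9308 × 64.1 = $158.03 thousand.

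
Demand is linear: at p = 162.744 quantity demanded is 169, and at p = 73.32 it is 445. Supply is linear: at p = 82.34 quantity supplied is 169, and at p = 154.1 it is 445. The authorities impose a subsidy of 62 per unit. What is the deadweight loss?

Demand slope = (73.32 − 162.744)/(445 − 169) = −0.324, so p = 217.5 − 0.324q.
Supply slope = (154.1 − 82.34)/(445 − 169) = 0.26, so p = 38.4 + 0.26q.
Competitive equilibrium: 217.5 − 0.324q = 38.4 + 0.26q → q* = 306.6781, p* = 118.1363.
The subsidy lowers effective supply by 62: p = 0.26q − 23.6.
New quantity: 217.5 − 0.324q = 0.26q − 23.6 → q' = 412.8425.
Overproduction Δq = 412.8425 − 306.6781 = 106.1644; wedge = subsidy = 62.
Welfare loss = ½ × 106.1644 × 62 = 3291.10.

3291.10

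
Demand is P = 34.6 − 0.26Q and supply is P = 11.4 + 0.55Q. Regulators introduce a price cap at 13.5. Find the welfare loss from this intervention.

Competitive equilibrium: 34.6 − 0.26Q = 11.4 + 0.55Q → Q* = 28.642, P* = 27.1531.
At the ceiling P = 13.5, quantity supplied = (13.5 − 11.4)/0.55 = 3.8182.
Willingness to pay at Q' = 3.8182: 34.6 − 0.26·3.8182 = 33.6073.
ΔQ = 28.642 − 3.8182 = 24.8238; wedge = 33.6073 − 13.5 = 20.1073.
The triangle = ½ × 24.8238 × 20.1073 = 249.57.

249.57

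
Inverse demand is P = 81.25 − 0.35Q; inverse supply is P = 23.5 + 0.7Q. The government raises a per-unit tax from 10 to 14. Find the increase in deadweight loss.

45.71

Competitive equilibrium: 81.25 − 0.35Q = 23.5 + 0.7Q → Q* = 55, P* = 62.
For a per-unit tax t: ΔQ = t/1.05, so DWL = ½·t·(t/1.05) = t²/2.1.
At t = 10: DWL = 47.619. At t = 14: DWL = 93.333.
Increase = 93.333 − 47.619 = 45.71.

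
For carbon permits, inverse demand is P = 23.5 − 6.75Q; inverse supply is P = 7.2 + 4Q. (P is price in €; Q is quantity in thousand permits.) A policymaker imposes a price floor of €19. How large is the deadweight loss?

Competitive equilibrium: 23.5 − 6.75Q = 7.2 + 4Q → Q* = 1.5163, P* = 13.2651.
At the floor P = 19, quantity demanded = (23.5 − 19)/6.75 = 0.6667.
Sellers' marginal cost at Q' = 0.6667: 7.2 + 4·0.6667 = 9.8668.
ΔQ = 1.5163 − 0.6667 = 0.8496; wedge = 19 − 9.8668 = 9.1332.
The triangle = ½ × 0.8496 × 9.1332 = €3.88 thousand.

€3.88 thousand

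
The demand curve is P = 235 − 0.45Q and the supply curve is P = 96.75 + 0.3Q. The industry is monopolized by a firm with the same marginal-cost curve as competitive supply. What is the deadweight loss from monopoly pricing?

Competitive equilibrium: 235 − 0.45Q = 96.75 + 0.3Q → Q* = 184.3333, P* = 152.05.
Marginal revenue: MR = 235 − 0.9Q. Set MR = MC: 235 − 0.9Q = 96.75 + 0.3Q → Q_m = 115.2083.
Price P_m = 235 − 0.45·115.2083 = 183.1563; MC(Q_m) = 96.75 + 0.3·115.2083 = 131.3125.
Competitive Q* = 184.3333, so ΔQ = 69.125; wedge = 183.1563 − 131.3125 = 51.8438.
DWL = ½ × 69.125 × 51.8438 = 1791.85.

1791.85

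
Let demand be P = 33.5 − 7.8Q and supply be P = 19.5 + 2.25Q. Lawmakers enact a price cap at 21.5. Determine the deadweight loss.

1.28

Competitive equilibrium: 33.5 − 7.8Q = 19.5 + 2.25Q → Q* = 1.393, P* = 22.6343.
At the ceiling P = 21.5, quantity supplied = (21.5 − 19.5)/2.25 = 0.8889.
Willingness to pay at Q' = 0.8889: 33.5 − 7.8·0.8889 = 26.5666.
ΔQ = 1.393 − 0.8889 = 0.5041; wedge = 26.5666 − 21.5 = 5.0666.
The triangle = ½ × 0.5041 × 5.0666 = 1.28.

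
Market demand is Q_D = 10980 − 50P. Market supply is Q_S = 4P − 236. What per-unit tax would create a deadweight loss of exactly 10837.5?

76.5

In inverse form: demand P = 219.6 − 0.02Q, supply P = 59 + 0.25Q.
Competitive equilibrium: 219.6 − 0.02Q = 59 + 0.25Q → Q* = 594.8148, P* = 207.7037.
A tax t gives ΔQ = t/0.27 and wedge t, so DWL = t²/0.54.
t²/0.54 = 10837.5 → t² = 5852.25 → t = 76.5.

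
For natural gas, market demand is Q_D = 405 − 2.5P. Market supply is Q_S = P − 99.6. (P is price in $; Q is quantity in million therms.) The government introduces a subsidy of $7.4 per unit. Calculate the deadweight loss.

$19.56 million

In inverse form: demand P = 162 − 0.4Q, supply P = 99.6 + Q.
Competitive equilibrium: 162 − 0.4Q = 99.6 + Q → Q* = 44.5714, P* = 144.1714.
The subsidy lowers effective supply by 7.4: P = 92.2 + Q.
New quantity: 162 − 0.4Q = 92.2 + Q → Q' = 49.8571.
Overproduction ΔQ = 49.8571 − 44.5714 = 5.2857; wedge = subsidy = 7.4.
Deadweight loss = ½ × 5.2857 × 7.4 = $19.56 million.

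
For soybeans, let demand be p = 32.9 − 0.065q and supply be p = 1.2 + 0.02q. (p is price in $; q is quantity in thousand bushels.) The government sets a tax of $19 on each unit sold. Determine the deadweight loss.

Competitive equilibrium: 32.9 − 0.065q = 1.2 + 0.02q → q* = 372.9412, p* = 8.6588.
With the tax, the buyer price exceeds the seller price by 19: (32.9 − 0.065q) − (1.2 + 0.02q) = 19 → q' = 149.4118.
Δq = 372.9412 − 149.4118 = 223.5294; the wedge equals the tax, 19.
The triangle = ½ × 223.5294 × 19 = $2123.53 thousand.

$2123.53 thousand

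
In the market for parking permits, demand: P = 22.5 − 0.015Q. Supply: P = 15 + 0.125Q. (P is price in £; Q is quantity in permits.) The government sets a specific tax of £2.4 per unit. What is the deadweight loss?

£20.57

Competitive equilibrium: 22.5 − 0.015Q = 15 + 0.125Q → Q* = 53.5714, P* = 21.6964.
With the tax, the buyer price exceeds the seller price by 2.4: (22.5 − 0.015Q) − (15 + 0.125Q) = 2.4 → Q' = 36.4286.
ΔQ = 53.5714 − 36.4286 = 17.1428; the wedge equals the tax, 2.4.
Welfare loss = ½ × 17.1428 × 2.4 = £20.57.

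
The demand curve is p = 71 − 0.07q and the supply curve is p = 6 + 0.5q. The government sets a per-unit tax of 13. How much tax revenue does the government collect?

Competitive equilibrium: 71 − 0.07q = 6 + 0.5q → q* = 114.03509, p* = 63.01754.
With the tax, the buyer price exceeds the seller price by 13: (71 − 0.07q) − (6 + 0.5q) = 13 → q' = 91.22807.
Tax revenue = 13 × 91.22807 = 1185.96.

1185.96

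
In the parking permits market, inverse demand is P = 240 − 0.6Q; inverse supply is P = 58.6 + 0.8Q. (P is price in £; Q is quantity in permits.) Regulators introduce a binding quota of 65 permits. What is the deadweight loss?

£2918.63

Competitive equilibrium: 240 − 0.6Q = 58.6 + 0.8Q → Q* = 129.5714, P* = 162.2571.
At Q = 65: demand price = 240 − 0.6·65 = 201; supply price = 58.6 + 0.8·65 = 110.6.
ΔQ = 129.5714 − 65 = 64.5714; wedge = 201 − 110.6 = 90.4.
Welfare loss = ½ × 64.5714 × 90.4 = £2918.63.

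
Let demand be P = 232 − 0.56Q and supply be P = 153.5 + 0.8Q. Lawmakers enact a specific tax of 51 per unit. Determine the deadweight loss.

Competitive equilibrium: 232 − 0.56Q = 153.5 + 0.8Q → Q* = 57.7206, P* = 199.6765.
With the tax, the buyer price exceeds the seller price by 51: (232 − 0.56Q) − (153.5 + 0.8Q) = 51 → Q' = 20.2206.
ΔQ = 57.7206 − 20.2206 = 37.5; the wedge equals the tax, 51.
Welfare loss = ½ × 37.5 × 51 = 956.25.

956.25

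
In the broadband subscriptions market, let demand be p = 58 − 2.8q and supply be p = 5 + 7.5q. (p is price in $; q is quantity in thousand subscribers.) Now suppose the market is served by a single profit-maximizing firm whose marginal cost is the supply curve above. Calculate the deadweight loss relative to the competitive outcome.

Competitive equilibrium: 58 − 2.8q = 5 + 7.5q → q* = 5.1456, p* = 43.5922.
Marginal revenue: MR = 58 − 5.6q. Set MR = MC: 58 − 5.6q = 5 + 7.5q → q_m = 4.0458.
Price p_m = 58 − 2.8·4.0458 = 46.6718; MC(q_m) = 5 + 7.5·4.0458 = 35.3435.
Competitive q* = 5.1456, so Δq = 1.0998; wedge = 46.6718 − 35.3435 = 11.3283.
DWL = ½ × 1.0998 × 11.3283 = $6.23 thousand.

$6.23 thousand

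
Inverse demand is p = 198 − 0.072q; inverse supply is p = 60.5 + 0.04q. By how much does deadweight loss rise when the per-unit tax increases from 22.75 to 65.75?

Competitive equilibrium: 198 − 0.072q = 60.5 + 0.04q → q* = 1227.6786, p* = 109.6071.
For a per-unit tax t: Δq = t/0.112, so DWL = ½·t·(t/0.112) = t²/0.224.
At t = 22.75: DWL = 2310.547. At t = 65.75: DWL = 19299.386.
Increase = 19299.386 − 2310.547 = 16988.84.

16988.84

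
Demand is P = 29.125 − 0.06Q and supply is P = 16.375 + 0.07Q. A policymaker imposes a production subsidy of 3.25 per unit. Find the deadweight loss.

40.625

Competitive equilibrium: 29.125 − 0.06Q = 16.375 + 0.07Q → Q* = 98.0769, P* = 23.2404.
The subsidy lowers effective supply by 3.25: P = 13.125 + 0.07Q.
New quantity: 29.125 − 0.06Q = 13.125 + 0.07Q → Q' = 123.0769.
Overproduction ΔQ = 123.0769 − 98.0769 = 25; wedge = subsidy = 3.25.
Deadweight loss = ½ × 25 × 3.25 = 40.625.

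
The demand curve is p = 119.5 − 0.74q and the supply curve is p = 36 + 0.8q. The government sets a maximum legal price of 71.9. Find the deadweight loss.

Competitive equilibrium: 119.5 − 0.74q = 36 + 0.8q → q* = 54.2208, p* = 79.3766.
At the ceiling p = 71.9, quantity supplied = (71.9 − 36)/0.8 = 44.875.
Willingness to pay at q' = 44.875: 119.5 − 0.74·44.875 = 86.2925.
Δq = 54.2208 − 44.875 = 9.3458; wedge = 86.2925 − 71.9 = 14.3925.
Deadweight loss = ½ × 9.3458 × 14.3925 = 67.25.

67.25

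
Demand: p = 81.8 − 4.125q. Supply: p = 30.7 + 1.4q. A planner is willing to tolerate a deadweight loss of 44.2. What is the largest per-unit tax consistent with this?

22.1

Competitive equilibrium: 81.8 − 4.125q = 30.7 + 1.4q → q* = 9.2489, p* = 43.6484.
A tax t gives Δq = t/5.525 and wedge t, so DWL = t²/11.05.
t²/11.05 = 44.2 → t² = 488.41 → t = 22.1.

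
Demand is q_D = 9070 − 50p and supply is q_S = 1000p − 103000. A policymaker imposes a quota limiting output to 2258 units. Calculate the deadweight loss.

In inverse form: demand p = 181.4 − 0.02q, supply p = 103 + 0.001q.
Competitive equilibrium: 181.4 − 0.02q = 103 + 0.001q → q* = 3733.3333, p* = 106.7333.
At q = 2258: demand price = 181.4 − 0.02·2258 = 136.24; supply price = 103 + 0.001·2258 = 105.258.
Δq = 3733.3333 − 2258 = 1475.3333; wedge = 136.24 − 105.258 = 30.982.
DWL = ½ × 1475.3333 × 30.982 = 22854.39.

22854.39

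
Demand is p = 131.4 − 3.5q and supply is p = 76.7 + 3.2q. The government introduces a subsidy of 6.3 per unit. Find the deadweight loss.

Competitive equilibrium: 131.4 − 3.5q = 76.7 + 3.2q → q* = 8.1642, p* = 102.8254.
The subsidy lowers effective supply by 6.3: p = 70.4 + 3.2q.
New quantity: 131.4 − 3.5q = 70.4 + 3.2q → q' = 9.1045.
Overproduction Δq = 9.1045 − 8.1642 = 0.9403; wedge = subsidy = 6.3.
The triangle = ½ × 0.9403 × 6.3 = 2.96.

2.96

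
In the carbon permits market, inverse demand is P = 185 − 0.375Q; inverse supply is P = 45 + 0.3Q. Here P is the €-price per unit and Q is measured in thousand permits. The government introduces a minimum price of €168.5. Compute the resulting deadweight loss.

Competitive equilibrium: 185 − 0.375Q = 45 + 0.3Q → Q* = 207.4074, P* = 107.2222.
At the floor P = 168.5, quantity demanded = (185 − 168.5)/0.375 = 44.
Sellers' marginal cost at Q' = 44: 45 + 0.3·44 = 58.2.
ΔQ = 207.4074 − 44 = 163.4074; wedge = 168.5 − 58.2 = 110.3.
Deadweight loss = ½ × 163.4074 × 110.3 = €9011.92 thousand.

€9011.92 thousand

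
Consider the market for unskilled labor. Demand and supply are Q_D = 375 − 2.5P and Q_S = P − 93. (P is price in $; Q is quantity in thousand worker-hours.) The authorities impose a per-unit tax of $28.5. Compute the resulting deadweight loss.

In inverse form: demand P = 150 − 0.4Q, supply P = 93 + Q.
Competitive equilibrium: 150 − 0.4Q = 93 + Q → Q* = 40.7143, P* = 133.7143.
With the tax, the buyer price exceeds the seller price by 28.5: (150 − 0.4Q) − (93 + Q) = 28.5 → Q' = 20.3571.
ΔQ = 40.7143 − 20.3571 = 20.3572; the wedge equals the tax, 28.5.
DWL = ½ × 20.3572 × 28.5 = $290.09 thousand.

$290.09 thousand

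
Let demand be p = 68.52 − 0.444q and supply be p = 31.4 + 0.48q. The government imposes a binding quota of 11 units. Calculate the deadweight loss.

393.20

Competitive equilibrium: 68.52 − 0.444q = 31.4 + 0.48q → q* = 40.1732, p* = 50.6831.
At q = 11: demand price = 68.52 − 0.444·11 = 63.636; supply price = 31.4 + 0.48·11 = 36.68.
Δq = 40.1732 − 11 = 29.1732; wedge = 63.636 − 36.68 = 26.956.
Deadweight loss = ½ × 29.1732 × 26.956 = 393.20.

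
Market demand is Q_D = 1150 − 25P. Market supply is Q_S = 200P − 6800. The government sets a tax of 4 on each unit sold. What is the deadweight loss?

In inverse form: demand P = 46 − 0.04Q, supply P = 34 + 0.005Q.
Competitive equilibrium: 46 − 0.04Q = 34 + 0.005Q → Q* = 266.6667, P* = 35.3333.
With the tax, the buyer price exceeds the seller price by 4: (46 − 0.04Q) − (34 + 0.005Q) = 4 → Q' = 177.7778.
ΔQ = 266.6667 − 177.7778 = 88.8889; the wedge equals the tax, 4.
The triangle = ½ × 88.8889 × 4 = 177.78.

177.78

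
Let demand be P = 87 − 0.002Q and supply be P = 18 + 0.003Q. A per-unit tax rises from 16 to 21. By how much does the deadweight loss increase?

18500

Competitive equilibrium: 87 − 0.002Q = 18 + 0.003Q → Q* = 13800, P* = 59.4.
For a per-unit tax t: ΔQ = t/0.005, so DWL = ½·t·(t/0.005) = t²/0.01.
At t = 16: DWL = 25600. At t = 21: DWL = 44100.
Increase = 44100 − 25600 = 18500.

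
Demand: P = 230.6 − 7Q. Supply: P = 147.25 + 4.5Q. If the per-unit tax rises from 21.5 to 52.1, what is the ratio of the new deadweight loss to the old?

5.872

Competitive equilibrium: 230.6 − 7Q = 147.25 + 4.5Q → Q* = 7.2478, P* = 179.8652.
For a per-unit tax t: ΔQ = t/11.5, so DWL = ½·t·(t/11.5) = t²/23.
At t = 21.5: DWL = 20.098. At t = 52.1: DWL = 118.018.
Ratio = (52.1/21.5)² = 5.872.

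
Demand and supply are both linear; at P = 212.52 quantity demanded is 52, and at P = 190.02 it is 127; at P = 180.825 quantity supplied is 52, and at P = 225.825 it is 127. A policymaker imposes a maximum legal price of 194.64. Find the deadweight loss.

66.89

Demand slope = (190.02 − 212.52)/(127 − 52) = −0.3, so P = 228.12 − 0.3Q.
Supply slope = (225.825 − 180.825)/(127 − 52) = 0.6, so P = 149.625 + 0.6Q.
Competitive equilibrium: 228.12 − 0.3Q = 149.625 + 0.6Q → Q* = 87.2167, P* = 201.955.
At the ceiling P = 194.64, quantity supplied = (194.64 − 149.625)/0.6 = 75.025.
Willingness to pay at Q' = 75.025: 228.12 − 0.3·75.025 = 205.6125.
ΔQ = 87.2167 − 75.025 = 12.1917; wedge = 205.6125 − 194.64 = 10.9725.
The triangle = ½ × 12.1917 × 10.9725 = 66.89.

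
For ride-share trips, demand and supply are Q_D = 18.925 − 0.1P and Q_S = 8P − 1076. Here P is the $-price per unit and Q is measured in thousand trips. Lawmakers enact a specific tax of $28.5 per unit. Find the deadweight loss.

$40.11 thousand

In inverse form: demand P = 189.25 − 10Q, supply P = 134.5 + 0.125Q.
Competitive equilibrium: 189.25 − 10Q = 134.5 + 0.125Q → Q* = 5.4074, P* = 135.1759.
With the tax, the buyer price exceeds the seller price by 28.5: (189.25 − 10Q) − (134.5 + 0.125Q) = 28.5 → Q' = 2.5926.
ΔQ = 5.4074 − 2.5926 = 2.8148; the wedge equals the tax, 28.5.
DWL = ½ × 2.8148 × 28.5 = $40.11 thousand.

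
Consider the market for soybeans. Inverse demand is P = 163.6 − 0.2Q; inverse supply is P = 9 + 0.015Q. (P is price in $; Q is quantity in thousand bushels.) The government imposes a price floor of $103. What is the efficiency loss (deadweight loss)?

$18609.76 thousand

Competitive equilibrium: 163.6 − 0.2Q = 9 + 0.015Q → Q* = 719.0698, P* = 19.786.
At the floor P = 103, quantity demanded = (163.6 − 103)/0.2 = 303.
Sellers' marginal cost at Q' = 303: 9 + 0.015·303 = 13.545.
ΔQ = 719.0698 − 303 = 416.0698; wedge = 103 − 13.545 = 89.455.
DWL = ½ × 416.0698 × 89.455 = $18609.76 thousand.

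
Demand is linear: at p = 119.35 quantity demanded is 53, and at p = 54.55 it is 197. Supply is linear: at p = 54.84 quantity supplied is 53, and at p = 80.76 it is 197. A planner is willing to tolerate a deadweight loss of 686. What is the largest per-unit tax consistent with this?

29.4

Demand slope = (54.55 − 119.35)/(197 − 53) = −0.45, so p = 143.2 − 0.45q.
Supply slope = (80.76 − 54.84)/(197 − 53) = 0.18, so p = 45.3 + 0.18q.
Competitive equilibrium: 143.2 − 0.45q = 45.3 + 0.18q → q* = 155.3968, p* = 73.2714.
A tax t gives Δq = t/0.63 and wedge t, so DWL = t²/1.26.
t²/1.26 = 686 → t² = 864.36 → t = 29.4.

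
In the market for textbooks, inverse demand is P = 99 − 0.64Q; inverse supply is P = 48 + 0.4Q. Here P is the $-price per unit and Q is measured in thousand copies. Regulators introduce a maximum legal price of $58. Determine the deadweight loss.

$300.48 thousand

Competitive equilibrium: 99 − 0.64Q = 48 + 0.4Q → Q* = 49.0385, P* = 67.6154.
At the ceiling P = 58, quantity supplied = (58 − 48)/0.4 = 25.
Willingness to pay at Q' = 25: 99 − 0.64·25 = 83.
ΔQ = 49.0385 − 25 = 24.0385; wedge = 83 − 58 = 25.
DWL = ½ × 24.0385 × 25 = $300.48 thousand.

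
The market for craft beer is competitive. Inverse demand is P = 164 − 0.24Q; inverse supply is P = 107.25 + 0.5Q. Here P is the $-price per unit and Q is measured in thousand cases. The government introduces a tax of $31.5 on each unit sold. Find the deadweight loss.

$670.44 thousand

Competitive equilibrium: 164 − 0.24Q = 107.25 + 0.5Q → Q* = 76.6892, P* = 145.5946.
With the tax, the buyer price exceeds the seller price by 31.5: (164 − 0.24Q) − (107.25 + 0.5Q) = 31.5 → Q' = 34.1216.
ΔQ = 76.6892 − 34.1216 = 42.5676; the wedge equals the tax, 31.5.
DWL = ½ × 42.5676 × 31.5 = $670.44 thousand.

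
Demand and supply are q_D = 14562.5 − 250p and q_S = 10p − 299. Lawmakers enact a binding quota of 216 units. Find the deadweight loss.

In inverse form: demand p = 58.25 − 0.004q, supply p = 29.9 + 0.1q.
Competitive equilibrium: 58.25 − 0.004q = 29.9 + 0.1q → q* = 272.5962, p* = 57.1596.
At q = 216: demand price = 58.25 − 0.004·216 = 57.386; supply price = 29.9 + 0.1·216 = 51.5.
Δq = 272.5962 − 216 = 56.5962; wedge = 57.386 − 51.5 = 5.886.
Deadweight loss = ½ × 56.5962 × 5.886 = 166.56.

166.56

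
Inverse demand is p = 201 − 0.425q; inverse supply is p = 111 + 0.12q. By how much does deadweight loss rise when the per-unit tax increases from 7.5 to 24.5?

499.08

Competitive equilibrium: 201 − 0.425q = 111 + 0.12q → q* = 165.1376, p* = 130.8165.
For a per-unit tax t: Δq = t/0.545, so DWL = ½·t·(t/0.545) = t²/1.09.
At t = 7.5: DWL = 51.606. At t = 24.5: DWL = 550.688.
Increase = 550.688 − 51.606 = 499.08.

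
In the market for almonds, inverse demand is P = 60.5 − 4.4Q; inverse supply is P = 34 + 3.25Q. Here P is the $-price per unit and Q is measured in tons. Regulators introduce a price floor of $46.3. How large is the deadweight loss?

$0.21

Competitive equilibrium: 60.5 − 4.4Q = 34 + 3.25Q → Q* = 3.4641, P* = 45.2582.
At the floor P = 46.3, quantity demanded = (60.5 − 46.3)/4.4 = 3.2273.
Sellers' marginal cost at Q' = 3.2273: 34 + 3.25·3.2273 = 44.4887.
ΔQ = 3.4641 − 3.2273 = 0.2368; wedge = 46.3 − 44.4887 = 1.8113.
DWL = ½ × 0.2368 × 1.8113 = $0.21.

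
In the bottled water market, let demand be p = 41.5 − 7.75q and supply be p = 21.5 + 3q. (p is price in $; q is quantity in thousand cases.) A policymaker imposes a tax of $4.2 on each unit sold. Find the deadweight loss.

Competitive equilibrium: 41.5 − 7.75q = 21.5 + 3q → q* = 1.8605, p* = 27.0814.
With the tax, the buyer price exceeds the seller price by 4.2: (41.5 − 7.75q) − (21.5 + 3q) = 4.2 → q' = 1.4698.
Δq = 1.8605 − 1.4698 = 0.3907; the wedge equals the tax, 4.2.
Deadweight loss = ½ × 0.3907 × 4.2 = $0.82 thousand.

$0.82 thousand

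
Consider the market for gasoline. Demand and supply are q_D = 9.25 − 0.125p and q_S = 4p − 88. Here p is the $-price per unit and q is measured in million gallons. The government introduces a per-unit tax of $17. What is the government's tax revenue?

In inverse form: demand p = 74 − 8q, supply p = 22 + 0.25q.
Competitive equilibrium: 74 − 8q = 22 + 0.25q → q* = 6.303, p* = 23.5758.
With the tax, the buyer price exceeds the seller price by 17: (74 − 8q) − (22 + 0.25q) = 17 → q' = 4.2424.
Tax revenue = 17 × 4.2424 = $72.12 million.

$72.12 million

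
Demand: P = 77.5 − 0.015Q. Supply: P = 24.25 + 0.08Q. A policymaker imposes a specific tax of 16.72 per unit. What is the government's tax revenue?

Competitive equilibrium: 77.5 − 0.015Q = 24.25 + 0.08Q → Q* = 560.5263, P* = 69.0921.
With the tax, the buyer price exceeds the seller price by 16.72: (77.5 − 0.015Q) − (24.25 + 0.08Q) = 16.72 → Q' = 384.5263.
Tax revenue = 16.72 × 384.5263 = 6429.28.

6429.28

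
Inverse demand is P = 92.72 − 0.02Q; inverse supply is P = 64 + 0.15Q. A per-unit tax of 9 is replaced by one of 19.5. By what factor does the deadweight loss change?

Competitive equilibrium: 92.72 − 0.02Q = 64 + 0.15Q → Q* = 168.9412, P* = 89.3412.
For a per-unit tax t: ΔQ = t/0.17, so DWL = ½·t·(t/0.17) = t²/0.34.
At t = 9: DWL = 238.235. At t = 19.5: DWL = 1118.382.
Ratio = (19.5/9)² = 4.694.

4.694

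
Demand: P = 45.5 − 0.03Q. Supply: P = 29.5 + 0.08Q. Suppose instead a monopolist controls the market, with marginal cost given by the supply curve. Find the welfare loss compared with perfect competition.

Competitive equilibrium: 45.5 − 0.03Q = 29.5 + 0.08Q → Q* = 145.4545, P* = 41.1364.
Marginal revenue: MR = 45.5 − 0.06Q. Set MR = MC: 45.5 − 0.06Q = 29.5 + 0.08Q → Q_m = 114.2857.
Price P_m = 45.5 − 0.03·114.2857 = 42.0714; MC(Q_m) = 29.5 + 0.08·114.2857 = 38.6429.
Competitive Q* = 145.4545, so ΔQ = 31.1688; wedge = 42.0714 − 38.6429 = 3.4285.
DWL = ½ × 31.1688 × 3.4285 = 53.43.

53.43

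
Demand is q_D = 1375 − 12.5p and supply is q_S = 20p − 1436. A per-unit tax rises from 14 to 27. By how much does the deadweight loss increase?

In inverse form: demand p = 110 − 0.08q, supply p = 71.8 + 0.05q.
Competitive equilibrium: 110 − 0.08q = 71.8 + 0.05q → q* = 293.8462, p* = 86.4923.
For a per-unit tax t: Δq = t/0.13, so DWL = ½·t·(t/0.13) = t²/0.26.
At t = 14: DWL = 753.846. At t = 27: DWL = 2803.846.
Increase = 2803.846 − 753.846 = 2050.

2050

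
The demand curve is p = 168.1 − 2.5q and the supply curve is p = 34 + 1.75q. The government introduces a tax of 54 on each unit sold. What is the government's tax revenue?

1017.74

Competitive equilibrium: 168.1 − 2.5q = 34 + 1.75q → q* = 31.5529, p* = 89.2176.
With the tax, the buyer price exceeds the seller price by 54: (168.1 − 2.5q) − (34 + 1.75q) = 54 → q' = 18.8471.
Tax revenue = 54 × 18.8471 = 1017.74.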